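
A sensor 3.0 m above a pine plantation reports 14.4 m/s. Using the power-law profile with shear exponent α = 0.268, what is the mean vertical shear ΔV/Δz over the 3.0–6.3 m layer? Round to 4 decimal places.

Power law: V₂ = V₁ · (z₂/z₁)^α = 14.4 × (2.1000)^0.268 = 17.5678 m/s
ΔV/Δz = (17.5678 − 14.4)/(6.3 − 3.0) = 3.1678/3.3000 = 0.95994 m/s/m

0.9599 m/s/m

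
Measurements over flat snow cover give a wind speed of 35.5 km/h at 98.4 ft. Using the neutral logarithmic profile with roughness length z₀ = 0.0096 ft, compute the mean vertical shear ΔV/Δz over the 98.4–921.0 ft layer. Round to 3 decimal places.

0.010 km/h/ft

Log law: V₂ = V₁ · ln(z₂/z₀)/ln(z₁/z₀) = 35.5 × 11.4715/9.2350 = 44.0969 km/h
ΔV/Δz = (44.0969 − 35.5)/(921.0 − 98.4) = 8.5969/822.6000 = 0.01045 km/h/ft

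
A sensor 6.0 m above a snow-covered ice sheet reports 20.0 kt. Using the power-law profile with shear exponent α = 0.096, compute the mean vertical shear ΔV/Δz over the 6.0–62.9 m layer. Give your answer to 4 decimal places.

Power law: V₂ = V₁ · (z₂/z₁)^α = 20.0 × (10.4833)^0.096 = 25.0610 kt
ΔV/Δz = (25.0610 − 20.0)/(62.9 − 6.0) = 5.0610/56.9000 = 0.08895 kt/m

0.0889 kt/m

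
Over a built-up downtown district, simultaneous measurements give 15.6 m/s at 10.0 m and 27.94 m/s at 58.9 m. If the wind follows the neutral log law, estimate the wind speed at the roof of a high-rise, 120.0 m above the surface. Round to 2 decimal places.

Log law: V ∝ ln(z/z₀). From the pair, with r = V₁/V₂ = 0.55834,
ln z₀ = (ln z₁ − r·ln z₂)/(1 − r) = (2.3026 − 0.55834×4.0758)/0.44166 = 0.0609 → z₀ = 1.063 m
V₃ = V₁ · ln(z₃/z₀)/ln(z₁/z₀) = 15.6 × 4.7266/2.2417 = 32.8923 m/s

32.89 m/s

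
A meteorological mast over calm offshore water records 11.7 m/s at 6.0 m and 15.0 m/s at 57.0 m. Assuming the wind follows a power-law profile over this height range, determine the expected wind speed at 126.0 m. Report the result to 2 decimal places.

First find α: α = ln(V₂/V₁)/ln(z₂/z₁) = ln(15.0/11.7)/ln(57.0/6.0) = 0.24846/2.25129 = 0.1104
Extrapolate from 57.0 m to 126.0 m: V₃ = 15.0 × (126.0/57.0)^0.1104 = 15.0 × 1.0915 = 16.3724 m/s

16.37 m/s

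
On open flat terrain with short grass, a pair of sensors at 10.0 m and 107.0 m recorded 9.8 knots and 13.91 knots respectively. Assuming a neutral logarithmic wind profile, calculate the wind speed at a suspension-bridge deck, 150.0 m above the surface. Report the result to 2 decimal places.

Log law: V ∝ ln(z/z₀). From the pair, with r = V₁/V₂ = 0.70453,
ln z₀ = (ln z₁ − r·ln z₂)/(1 − r) = (2.3026 − 0.70453×4.6728)/0.29547 = -3.3491 → z₀ = 0.03512 m
V₃ = V₁ · ln(z₃/z₀)/ln(z₁/z₀) = 9.8 × 8.3597/5.6517 = 14.4958 knots

14.50 knots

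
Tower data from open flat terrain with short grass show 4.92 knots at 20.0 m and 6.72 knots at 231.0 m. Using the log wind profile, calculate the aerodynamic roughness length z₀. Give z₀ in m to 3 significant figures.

z₀ ≈ 0.0249 m

Log law: V(z) ∝ ln(z/z₀). With r = V₁/V₂ = 4.92/6.72 = 0.73214,
r · ln(z₂/z₀) = ln(z₁/z₀) ⇒ ln z₀ = (ln z₁ − r·ln z₂)/(1 − r)
ln z₀ = (2.99573 − 0.73214×5.44242) / 0.26786 = -3.6919
z₀ = exp(-3.6919) = 0.02493 m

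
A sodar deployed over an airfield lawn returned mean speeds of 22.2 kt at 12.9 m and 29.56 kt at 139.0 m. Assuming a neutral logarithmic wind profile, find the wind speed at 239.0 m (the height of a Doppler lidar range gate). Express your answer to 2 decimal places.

Log law: V ∝ ln(z/z₀). From the pair, with r = V₁/V₂ = 0.75101,
ln z₀ = (ln z₁ − r·ln z₂)/(1 − r) = (2.5572 − 0.75101×4.9345)/0.24899 = -4.6133 → z₀ = 0.009919 m
V₃ = V₁ · ln(z₃/z₀)/ln(z₁/z₀) = 22.2 × 10.0897/7.1705 = 31.2380 kt

31.24 kt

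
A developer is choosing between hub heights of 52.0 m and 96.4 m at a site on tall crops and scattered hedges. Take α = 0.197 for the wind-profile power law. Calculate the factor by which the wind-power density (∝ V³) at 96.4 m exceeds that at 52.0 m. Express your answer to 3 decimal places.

1.440

Speed ratio: V_B/V_A = (z_B/z_A)^α = (96.4/52.0)^0.197 = (1.8538)^0.197 = 1.12930
Power-density ratio: P_B/P_A = (V_B/V_A)³ = (1.12930)³ = 1.44023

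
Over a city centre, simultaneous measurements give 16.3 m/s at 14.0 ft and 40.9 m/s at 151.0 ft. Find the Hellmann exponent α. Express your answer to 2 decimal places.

Power law: V₂/V₁ = (z₂/z₁)^α ⇒ α = ln(V₂/V₁) / ln(z₂/z₁)
α = ln(40.9/16.3) / ln(151.0/14.0) = ln(2.5092) / ln(10.7857)
  = 0.91996 / 2.37822 = 0.38683

α ≈ 0.39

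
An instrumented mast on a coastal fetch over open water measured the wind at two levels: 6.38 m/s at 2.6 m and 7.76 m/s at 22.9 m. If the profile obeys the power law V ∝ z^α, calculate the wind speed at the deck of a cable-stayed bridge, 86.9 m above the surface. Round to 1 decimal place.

First find α: α = ln(V₂/V₁)/ln(z₂/z₁) = ln(7.76/6.38)/ln(22.9/2.6) = 0.19581/2.17563 = 0.0900
Extrapolate from 22.9 m to 86.9 m: V₃ = 7.76 × (86.9/22.9)^0.0900 = 7.76 × 1.1275 = 8.7496 m/s

8.7 m/s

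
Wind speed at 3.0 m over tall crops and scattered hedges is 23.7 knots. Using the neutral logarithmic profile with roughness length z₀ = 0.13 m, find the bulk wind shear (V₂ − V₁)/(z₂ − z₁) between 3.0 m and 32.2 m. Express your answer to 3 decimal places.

0.614 knots/m

Log law: V₂ = V₁ · ln(z₂/z₀)/ln(z₁/z₀) = 23.7 × 5.5122/3.1388 = 41.6202 knots
ΔV/Δz = (41.6202 − 23.7)/(32.2 − 3.0) = 17.9202/29.2000 = 0.61371 knots/m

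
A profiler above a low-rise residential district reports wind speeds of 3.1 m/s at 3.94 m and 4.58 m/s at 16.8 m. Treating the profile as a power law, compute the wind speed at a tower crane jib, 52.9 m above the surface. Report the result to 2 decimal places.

First find α: α = ln(V₂/V₁)/ln(z₂/z₁) = ln(4.58/3.1)/ln(16.8/3.94) = 0.39030/1.45020 = 0.2691
Extrapolate from 16.8 m to 52.9 m: V₃ = 4.58 × (52.9/16.8)^0.2691 = 4.58 × 1.3617 = 6.2364 m/s

6.24 m/s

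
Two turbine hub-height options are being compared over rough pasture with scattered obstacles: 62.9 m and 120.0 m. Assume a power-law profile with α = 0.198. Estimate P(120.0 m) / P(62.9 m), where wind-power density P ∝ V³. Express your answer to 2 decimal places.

1.47

Speed ratio: V_B/V_A = (z_B/z_A)^α = (120.0/62.9)^0.198 = (1.9078)^0.198 = 1.13644
Power-density ratio: P_B/P_A = (V_B/V_A)³ = (1.13644)³ = 1.46769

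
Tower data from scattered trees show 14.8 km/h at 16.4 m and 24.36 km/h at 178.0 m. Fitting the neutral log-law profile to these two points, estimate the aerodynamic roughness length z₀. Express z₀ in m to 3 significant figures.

z₀ ≈ 0.409 m

Log law: V(z) ∝ ln(z/z₀). With r = V₁/V₂ = 14.8/24.36 = 0.60755,
r · ln(z₂/z₀) = ln(z₁/z₀) ⇒ ln z₀ = (ln z₁ − r·ln z₂)/(1 − r)
ln z₀ = (2.79728 − 0.60755×5.18178) / 0.39245 = -0.8942
z₀ = exp(-0.8942) = 0.4089 m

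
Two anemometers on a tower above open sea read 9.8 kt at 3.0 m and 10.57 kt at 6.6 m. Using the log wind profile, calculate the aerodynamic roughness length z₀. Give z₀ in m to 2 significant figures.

z₀ ≈ 0.00013 m

Log law: V(z) ∝ ln(z/z₀). With r = V₁/V₂ = 9.8/10.57 = 0.92715,
r · ln(z₂/z₀) = ln(z₁/z₀) ⇒ ln z₀ = (ln z₁ − r·ln z₂)/(1 − r)
ln z₀ = (1.09861 − 0.92715×1.88707) / 0.07285 = -8.9363
z₀ = exp(-8.9363) = 0.0001315 m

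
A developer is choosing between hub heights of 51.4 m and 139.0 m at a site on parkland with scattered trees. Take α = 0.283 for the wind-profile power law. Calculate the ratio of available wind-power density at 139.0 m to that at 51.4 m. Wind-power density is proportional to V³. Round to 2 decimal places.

Speed ratio: V_B/V_A = (z_B/z_A)^α = (139.0/51.4)^0.283 = (2.7043)^0.283 = 1.32517
Power-density ratio: P_B/P_A = (V_B/V_A)³ = (1.32517)³ = 2.32708

2.33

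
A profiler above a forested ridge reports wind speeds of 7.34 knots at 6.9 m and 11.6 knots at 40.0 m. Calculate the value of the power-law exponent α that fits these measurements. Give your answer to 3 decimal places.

α ≈ 0.260

Power law: V₂/V₁ = (z₂/z₁)^α ⇒ α = ln(V₂/V₁) / ln(z₂/z₁)
α = ln(11.6/7.34) / ln(40.0/6.9) = ln(1.5804) / ln(5.7971)
  = 0.45767 / 1.75736 = 0.26043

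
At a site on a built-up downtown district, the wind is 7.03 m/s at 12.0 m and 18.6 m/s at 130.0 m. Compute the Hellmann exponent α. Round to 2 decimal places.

α ≈ 0.41

Power law: V₂/V₁ = (z₂/z₁)^α ⇒ α = ln(V₂/V₁) / ln(z₂/z₁)
α = ln(18.6/7.03) / ln(130.0/12.0) = ln(2.6458) / ln(10.8333)
  = 0.97297 / 2.38263 = 0.40836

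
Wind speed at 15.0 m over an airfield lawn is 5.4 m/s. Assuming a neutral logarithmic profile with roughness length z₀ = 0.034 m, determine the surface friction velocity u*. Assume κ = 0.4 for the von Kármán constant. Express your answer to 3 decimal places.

Log law: V(z) = (u*/κ) · ln(z/z₀) ⇒ u* = κ · V / ln(z/z₀)
u* = 0.4 × 5.4 / ln(15.0/0.034) = 0.4 × 5.4 / 6.0894
   = 2.1600 / 6.0894 = 0.3547 m/s

u* ≈ 0.355 m/s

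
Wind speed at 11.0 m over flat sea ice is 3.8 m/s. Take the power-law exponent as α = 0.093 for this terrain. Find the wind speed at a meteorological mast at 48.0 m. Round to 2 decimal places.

Power-law profile: V₂ = V₁ · (z₂/z₁)^α
V₂ = 3.8 × (48.0/11.0)^0.093 = 3.8 × (4.3636)^0.093
    = 3.8 × 1.1468 = 4.3580 m/s

4.36 m/s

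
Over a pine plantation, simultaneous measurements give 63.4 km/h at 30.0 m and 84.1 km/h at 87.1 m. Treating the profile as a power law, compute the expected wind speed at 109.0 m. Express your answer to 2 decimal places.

89.25 km/h

First find α: α = ln(V₂/V₁)/ln(z₂/z₁) = ln(84.1/63.4)/ln(87.1/30.0) = 0.28254/1.06586 = 0.2651
Extrapolate from 87.1 m to 109.0 m: V₃ = 84.1 × (109.0/87.1)^0.2651 = 84.1 × 1.0613 = 89.2519 km/h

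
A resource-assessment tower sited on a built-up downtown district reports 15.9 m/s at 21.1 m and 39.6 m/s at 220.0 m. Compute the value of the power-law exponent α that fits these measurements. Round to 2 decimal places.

Power law: V₂/V₁ = (z₂/z₁)^α ⇒ α = ln(V₂/V₁) / ln(z₂/z₁)
α = ln(39.6/15.9) / ln(220.0/21.1) = ln(2.4906) / ln(10.4265)
  = 0.91251 / 2.34435 = 0.38924

α ≈ 0.39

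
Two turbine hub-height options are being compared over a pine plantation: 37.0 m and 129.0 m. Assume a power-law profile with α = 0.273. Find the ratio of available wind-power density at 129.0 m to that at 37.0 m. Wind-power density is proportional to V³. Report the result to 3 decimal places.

Speed ratio: V_B/V_A = (z_B/z_A)^α = (129.0/37.0)^0.273 = (3.4865)^0.273 = 1.40628
Power-density ratio: P_B/P_A = (V_B/V_A)³ = (1.40628)³ = 2.78109

2.781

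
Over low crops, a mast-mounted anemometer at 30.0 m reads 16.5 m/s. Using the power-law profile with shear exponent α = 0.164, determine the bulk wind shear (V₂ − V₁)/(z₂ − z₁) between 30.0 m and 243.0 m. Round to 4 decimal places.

0.0317 m/s/m

Power law: V₂ = V₁ · (z₂/z₁)^α = 16.5 × (8.1000)^0.164 = 23.2528 m/s
ΔV/Δz = (23.2528 − 16.5)/(243.0 − 30.0) = 6.7528/213.0000 = 0.03170 m/s/m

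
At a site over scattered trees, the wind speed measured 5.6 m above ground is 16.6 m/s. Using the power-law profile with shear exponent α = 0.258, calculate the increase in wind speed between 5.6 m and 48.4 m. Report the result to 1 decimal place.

Power law: V₂ = V₁ · (z₂/z₁)^α = 16.6 × (8.6429)^0.258 = 28.9578 m/s
ΔV = 28.9578 − 16.6 = 12.3578 m/s

12.4 m/s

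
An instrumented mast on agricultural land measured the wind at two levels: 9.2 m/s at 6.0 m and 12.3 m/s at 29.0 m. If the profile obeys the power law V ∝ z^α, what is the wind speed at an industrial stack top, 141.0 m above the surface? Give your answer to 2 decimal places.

16.46 m/s

First find α: α = ln(V₂/V₁)/ln(z₂/z₁) = ln(12.3/9.2)/ln(29.0/6.0) = 0.29040/1.57554 = 0.1843
Extrapolate from 29.0 m to 141.0 m: V₃ = 12.3 × (141.0/29.0)^0.1843 = 12.3 × 1.3384 = 16.4625 m/s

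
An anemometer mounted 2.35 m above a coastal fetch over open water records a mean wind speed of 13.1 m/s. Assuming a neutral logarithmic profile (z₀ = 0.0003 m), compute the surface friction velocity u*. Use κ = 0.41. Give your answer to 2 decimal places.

Log law: V(z) = (u*/κ) · ln(z/z₀) ⇒ u* = κ · V / ln(z/z₀)
u* = 0.41 × 13.1 / ln(2.35/0.0003) = 0.41 × 13.1 / 8.9661
   = 5.3710 / 8.9661 = 0.5990 m/s

u* ≈ 0.60 m/s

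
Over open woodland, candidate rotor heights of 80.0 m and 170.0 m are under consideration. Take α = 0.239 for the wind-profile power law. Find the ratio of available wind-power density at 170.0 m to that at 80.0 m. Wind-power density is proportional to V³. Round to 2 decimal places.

1.72

Speed ratio: V_B/V_A = (z_B/z_A)^α = (170.0/80.0)^0.239 = (2.1250)^0.239 = 1.19740
Power-density ratio: P_B/P_A = (V_B/V_A)³ = (1.19740)³ = 1.71679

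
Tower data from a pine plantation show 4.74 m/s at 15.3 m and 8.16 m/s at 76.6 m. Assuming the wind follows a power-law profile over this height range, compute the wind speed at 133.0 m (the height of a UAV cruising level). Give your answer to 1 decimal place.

First find α: α = ln(V₂/V₁)/ln(z₂/z₁) = ln(8.16/4.74)/ln(76.6/15.3) = 0.54321/1.61074 = 0.3372
Extrapolate from 76.6 m to 133.0 m: V₃ = 8.16 × (133.0/76.6)^0.3372 = 8.16 × 1.2045 = 9.8288 m/s

9.8 m/s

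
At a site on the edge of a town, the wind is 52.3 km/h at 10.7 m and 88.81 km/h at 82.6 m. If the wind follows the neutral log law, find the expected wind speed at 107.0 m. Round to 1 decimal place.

93.4 km/h

Log law: V ∝ ln(z/z₀). From the pair, with r = V₁/V₂ = 0.58890,
ln z₀ = (ln z₁ − r·ln z₂)/(1 − r) = (2.3702 − 0.58890×4.4140)/0.41110 = -0.5574 → z₀ = 0.5727 m
V₃ = V₁ · ln(z₃/z₀)/ln(z₁/z₀) = 52.3 × 5.2302/2.9277 = 93.4336 km/h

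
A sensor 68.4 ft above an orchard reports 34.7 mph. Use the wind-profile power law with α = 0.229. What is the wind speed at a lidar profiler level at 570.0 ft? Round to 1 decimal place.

Power-law profile: V₂ = V₁ · (z₂/z₁)^α
V₂ = 34.7 × (570.0/68.4)^0.229 = 34.7 × (8.3333)^0.229
    = 34.7 × 1.6251 = 56.3893 mph

56.4 mph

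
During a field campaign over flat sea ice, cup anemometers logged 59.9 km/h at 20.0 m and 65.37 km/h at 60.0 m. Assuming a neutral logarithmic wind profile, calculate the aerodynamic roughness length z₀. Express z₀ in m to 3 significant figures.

z₀ ≈ 0.000119 m

Log law: V(z) ∝ ln(z/z₀). With r = V₁/V₂ = 59.9/65.37 = 0.91632,
r · ln(z₂/z₀) = ln(z₁/z₀) ⇒ ln z₀ = (ln z₁ − r·ln z₂)/(1 − r)
ln z₀ = (2.99573 − 0.91632×4.09434) / 0.08368 = -9.0348
z₀ = exp(-9.0348) = 0.0001192 m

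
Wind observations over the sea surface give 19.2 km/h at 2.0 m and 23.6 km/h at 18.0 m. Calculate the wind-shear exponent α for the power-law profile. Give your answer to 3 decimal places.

Power law: V₂/V₁ = (z₂/z₁)^α ⇒ α = ln(V₂/V₁) / ln(z₂/z₁)
α = ln(23.6/19.2) / ln(18.0/2.0) = ln(1.2292) / ln(9.0000)
  = 0.20634 / 2.19722 = 0.09391

α ≈ 0.094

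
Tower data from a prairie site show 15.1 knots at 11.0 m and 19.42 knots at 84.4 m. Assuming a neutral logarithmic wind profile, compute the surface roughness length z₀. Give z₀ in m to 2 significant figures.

z₀ ≈ 0.0089 m

Log law: V(z) ∝ ln(z/z₀). With r = V₁/V₂ = 15.1/19.42 = 0.77755,
r · ln(z₂/z₀) = ln(z₁/z₀) ⇒ ln z₀ = (ln z₁ − r·ln z₂)/(1 − r)
ln z₀ = (2.39790 − 0.77755×4.43557) / 0.22245 = -4.7245
z₀ = exp(-4.7245) = 0.008875 m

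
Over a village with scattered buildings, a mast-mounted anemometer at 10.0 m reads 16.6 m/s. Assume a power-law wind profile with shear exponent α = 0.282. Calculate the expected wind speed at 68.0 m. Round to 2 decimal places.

28.50 m/s

Power-law profile: V₂ = V₁ · (z₂/z₁)^α
V₂ = 16.6 × (68.0/10.0)^0.282 = 16.6 × (6.8000)^0.282
    = 16.6 × 1.7170 = 28.5020 m/s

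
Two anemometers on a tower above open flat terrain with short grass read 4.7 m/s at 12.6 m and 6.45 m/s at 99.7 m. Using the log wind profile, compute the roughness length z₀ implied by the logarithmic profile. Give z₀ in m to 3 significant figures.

Log law: V(z) ∝ ln(z/z₀). With r = V₁/V₂ = 4.7/6.45 = 0.72868,
r · ln(z₂/z₀) = ln(z₁/z₀) ⇒ ln z₀ = (ln z₁ − r·ln z₂)/(1 − r)
ln z₀ = (2.53370 − 0.72868×4.60217) / 0.27132 = -3.0216
z₀ = exp(-3.0216) = 0.04872 m

z₀ ≈ 0.0487 m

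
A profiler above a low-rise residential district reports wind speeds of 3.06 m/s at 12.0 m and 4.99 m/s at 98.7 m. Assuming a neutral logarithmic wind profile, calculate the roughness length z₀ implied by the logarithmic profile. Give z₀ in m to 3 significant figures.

Log law: V(z) ∝ ln(z/z₀). With r = V₁/V₂ = 3.06/4.99 = 0.61323,
r · ln(z₂/z₀) = ln(z₁/z₀) ⇒ ln z₀ = (ln z₁ − r·ln z₂)/(1 − r)
ln z₀ = (2.48491 − 0.61323×4.59208) / 0.38677 = -0.8560
z₀ = exp(-0.8560) = 0.4249 m

z₀ ≈ 0.425 m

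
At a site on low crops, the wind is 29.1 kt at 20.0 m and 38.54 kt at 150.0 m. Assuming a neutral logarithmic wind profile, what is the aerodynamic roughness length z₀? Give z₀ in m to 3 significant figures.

z₀ ≈ 0.0401 m

Log law: V(z) ∝ ln(z/z₀). With r = V₁/V₂ = 29.1/38.54 = 0.75506,
r · ln(z₂/z₀) = ln(z₁/z₀) ⇒ ln z₀ = (ln z₁ − r·ln z₂)/(1 − r)
ln z₀ = (2.99573 − 0.75506×5.01064) / 0.24494 = -3.2155
z₀ = exp(-3.2155) = 0.04014 m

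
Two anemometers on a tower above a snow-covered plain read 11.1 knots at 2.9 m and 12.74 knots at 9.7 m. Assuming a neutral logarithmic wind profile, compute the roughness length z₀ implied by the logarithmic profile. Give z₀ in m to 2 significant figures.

z₀ ≈ 0.00082 m

Log law: V(z) ∝ ln(z/z₀). With r = V₁/V₂ = 11.1/12.74 = 0.87127,
r · ln(z₂/z₀) = ln(z₁/z₀) ⇒ ln z₀ = (ln z₁ − r·ln z₂)/(1 − r)
ln z₀ = (1.06471 − 0.87127×2.27213) / 0.12873 = -7.1074
z₀ = exp(-7.1074) = 0.0008190 m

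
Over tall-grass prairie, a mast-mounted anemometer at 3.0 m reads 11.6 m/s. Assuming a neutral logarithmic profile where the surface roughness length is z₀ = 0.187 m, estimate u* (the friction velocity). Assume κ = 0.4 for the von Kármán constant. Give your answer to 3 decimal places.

u* ≈ 1.672 m/s

Log law: V(z) = (u*/κ) · ln(z/z₀) ⇒ u* = κ · V / ln(z/z₀)
u* = 0.4 × 11.6 / ln(3.0/0.187) = 0.4 × 11.6 / 2.7753
   = 4.6400 / 2.7753 = 1.6719 m/s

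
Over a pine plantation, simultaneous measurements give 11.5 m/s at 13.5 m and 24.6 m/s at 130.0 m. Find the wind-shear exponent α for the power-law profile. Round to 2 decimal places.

α ≈ 0.34

Power law: V₂/V₁ = (z₂/z₁)^α ⇒ α = ln(V₂/V₁) / ln(z₂/z₁)
α = ln(24.6/11.5) / ln(130.0/13.5) = ln(2.1391) / ln(9.6296)
  = 0.76040 / 2.26484 = 0.33574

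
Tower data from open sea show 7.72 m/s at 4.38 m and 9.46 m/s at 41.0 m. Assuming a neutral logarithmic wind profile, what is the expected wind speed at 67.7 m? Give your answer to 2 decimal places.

9.85 m/s

Log law: V ∝ ln(z/z₀). From the pair, with r = V₁/V₂ = 0.81607,
ln z₀ = (ln z₁ − r·ln z₂)/(1 − r) = (1.4770 − 0.81607×3.7136)/0.18393 = -8.4459 → z₀ = 0.0002148 m
V₃ = V₁ · ln(z₃/z₀)/ln(z₁/z₀) = 7.72 × 12.6610/9.9230 = 9.8502 m/s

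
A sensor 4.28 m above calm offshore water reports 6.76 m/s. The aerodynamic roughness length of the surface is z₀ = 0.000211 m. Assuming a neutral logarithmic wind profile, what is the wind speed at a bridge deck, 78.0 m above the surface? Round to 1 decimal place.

8.7 m/s

Log law: V(z) ∝ ln(z/z₀), so V₂/V₁ = ln(z₂/z₀) / ln(z₁/z₀).
ln(78.0/0.000211) = 12.8204, ln(4.28/0.000211) = 9.9176
V₂ = 6.76 × 12.8204/9.9176 = 6.76 × 1.2927 = 8.7386 m/s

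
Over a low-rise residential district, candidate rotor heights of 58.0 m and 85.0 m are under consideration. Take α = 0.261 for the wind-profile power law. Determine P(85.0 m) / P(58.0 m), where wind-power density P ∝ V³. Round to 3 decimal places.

1.349

Speed ratio: V_B/V_A = (z_B/z_A)^α = (85.0/58.0)^0.261 = (1.4655)^0.261 = 1.10490
Power-density ratio: P_B/P_A = (V_B/V_A)³ = (1.10490)³ = 1.34887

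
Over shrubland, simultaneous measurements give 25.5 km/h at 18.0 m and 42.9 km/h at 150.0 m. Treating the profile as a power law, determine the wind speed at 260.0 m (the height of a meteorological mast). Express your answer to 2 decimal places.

49.10 km/h

First find α: α = ln(V₂/V₁)/ln(z₂/z₁) = ln(42.9/25.5)/ln(150.0/18.0) = 0.52019/2.12026 = 0.2453
Extrapolate from 150.0 m to 260.0 m: V₃ = 42.9 × (260.0/150.0)^0.2453 = 42.9 × 1.1445 = 49.0982 km/h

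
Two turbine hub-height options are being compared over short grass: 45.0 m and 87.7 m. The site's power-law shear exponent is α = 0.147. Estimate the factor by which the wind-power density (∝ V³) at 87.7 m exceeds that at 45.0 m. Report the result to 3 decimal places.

Speed ratio: V_B/V_A = (z_B/z_A)^α = (87.7/45.0)^0.147 = (1.9489)^0.147 = 1.10306
Power-density ratio: P_B/P_A = (V_B/V_A)³ = (1.10306)³ = 1.34213

1.342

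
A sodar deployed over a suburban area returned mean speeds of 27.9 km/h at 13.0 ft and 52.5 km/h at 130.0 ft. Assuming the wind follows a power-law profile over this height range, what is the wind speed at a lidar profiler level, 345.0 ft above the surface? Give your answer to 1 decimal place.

68.6 km/h

First find α: α = ln(V₂/V₁)/ln(z₂/z₁) = ln(52.5/27.9)/ln(130.0/13.0) = 0.63219/2.30259 = 0.2746
Extrapolate from 130.0 ft to 345.0 ft: V₃ = 52.5 × (345.0/130.0)^0.2746 = 52.5 × 1.3073 = 68.6336 km/h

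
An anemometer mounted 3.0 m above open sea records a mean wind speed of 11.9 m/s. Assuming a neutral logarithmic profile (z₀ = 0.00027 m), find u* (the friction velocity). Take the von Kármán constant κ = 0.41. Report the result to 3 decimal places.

u* ≈ 0.524 m/s

Log law: V(z) = (u*/κ) · ln(z/z₀) ⇒ u* = κ · V / ln(z/z₀)
u* = 0.41 × 11.9 / ln(3.0/0.00027) = 0.41 × 11.9 / 9.3157
   = 4.8790 / 9.3157 = 0.5237 m/s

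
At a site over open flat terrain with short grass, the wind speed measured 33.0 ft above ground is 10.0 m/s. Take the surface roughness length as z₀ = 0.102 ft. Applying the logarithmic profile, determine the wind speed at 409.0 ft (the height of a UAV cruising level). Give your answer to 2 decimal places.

14.36 m/s

Log law: V(z) ∝ ln(z/z₀), so V₂/V₁ = ln(z₂/z₀) / ln(z₁/z₀).
ln(409.0/0.102) = 8.2965, ln(33.0/0.102) = 5.7793
V₂ = 10.0 × 8.2965/5.7793 = 10.0 × 1.4356 = 14.3556 m/s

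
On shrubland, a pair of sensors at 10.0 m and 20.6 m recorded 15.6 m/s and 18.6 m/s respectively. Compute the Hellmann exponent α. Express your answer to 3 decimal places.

α ≈ 0.243

Power law: V₂/V₁ = (z₂/z₁)^α ⇒ α = ln(V₂/V₁) / ln(z₂/z₁)
α = ln(18.6/15.6) / ln(20.6/10.0) = ln(1.1923) / ln(2.0600)
  = 0.17589 / 0.72271 = 0.24338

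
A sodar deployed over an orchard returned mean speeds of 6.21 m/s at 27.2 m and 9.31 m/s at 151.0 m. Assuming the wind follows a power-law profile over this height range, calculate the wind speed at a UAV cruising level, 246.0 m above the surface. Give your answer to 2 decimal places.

First find α: α = ln(V₂/V₁)/ln(z₂/z₁) = ln(9.31/6.21)/ln(151.0/27.2) = 0.40493/1.71406 = 0.2362
Extrapolate from 151.0 m to 246.0 m: V₃ = 9.31 × (246.0/151.0)^0.2362 = 9.31 × 1.1222 = 10.4477 m/s

10.45 m/s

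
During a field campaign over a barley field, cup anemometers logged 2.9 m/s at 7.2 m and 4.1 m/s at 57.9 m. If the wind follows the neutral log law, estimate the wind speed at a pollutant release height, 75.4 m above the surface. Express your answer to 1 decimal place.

Log law: V ∝ ln(z/z₀). From the pair, with r = V₁/V₂ = 0.70732,
ln z₀ = (ln z₁ − r·ln z₂)/(1 − r) = (1.9741 − 0.70732×4.0587)/0.29268 = -3.0638 → z₀ = 0.04671 m
V₃ = V₁ · ln(z₃/z₀)/ln(z₁/z₀) = 2.9 × 7.3866/5.0379 = 4.2520 m/s

4.3 m/s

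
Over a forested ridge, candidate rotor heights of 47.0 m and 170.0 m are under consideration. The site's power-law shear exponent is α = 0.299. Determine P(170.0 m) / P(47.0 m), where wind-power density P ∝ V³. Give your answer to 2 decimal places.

3.17

Speed ratio: V_B/V_A = (z_B/z_A)^α = (170.0/47.0)^0.299 = (3.6170)^0.299 = 1.46875
Power-density ratio: P_B/P_A = (V_B/V_A)³ = (1.46875)³ = 3.16841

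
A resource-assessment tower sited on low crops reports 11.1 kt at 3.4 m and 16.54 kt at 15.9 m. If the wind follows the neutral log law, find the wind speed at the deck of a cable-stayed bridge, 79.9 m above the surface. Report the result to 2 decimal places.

22.23 kt

Log law: V ∝ ln(z/z₀). From the pair, with r = V₁/V₂ = 0.67110,
ln z₀ = (ln z₁ − r·ln z₂)/(1 − r) = (1.2238 − 0.67110×2.7663)/0.32890 = -1.9237 → z₀ = 0.1461 m
V₃ = V₁ · ln(z₃/z₀)/ln(z₁/z₀) = 11.1 × 6.3045/3.1475 = 22.2336 kt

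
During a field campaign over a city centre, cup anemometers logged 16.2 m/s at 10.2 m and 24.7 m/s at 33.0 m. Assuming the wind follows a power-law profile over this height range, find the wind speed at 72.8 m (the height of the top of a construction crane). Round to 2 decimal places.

32.82 m/s

First find α: α = ln(V₂/V₁)/ln(z₂/z₁) = ln(24.7/16.2)/ln(33.0/10.2) = 0.42179/1.17412 = 0.3592
Extrapolate from 33.0 m to 72.8 m: V₃ = 24.7 × (72.8/33.0)^0.3592 = 24.7 × 1.3287 = 32.8200 m/s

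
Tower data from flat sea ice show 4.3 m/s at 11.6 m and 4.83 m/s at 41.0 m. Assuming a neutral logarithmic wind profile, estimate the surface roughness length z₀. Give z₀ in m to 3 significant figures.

Log law: V(z) ∝ ln(z/z₀). With r = V₁/V₂ = 4.3/4.83 = 0.89027,
r · ln(z₂/z₀) = ln(z₁/z₀) ⇒ ln z₀ = (ln z₁ − r·ln z₂)/(1 − r)
ln z₀ = (2.45101 − 0.89027×3.71357) / 0.10973 = -7.7925
z₀ = exp(-7.7925) = 0.0004128 m

z₀ ≈ 0.000413 m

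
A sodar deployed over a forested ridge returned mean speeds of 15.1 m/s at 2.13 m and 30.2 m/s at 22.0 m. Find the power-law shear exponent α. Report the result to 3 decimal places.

Power law: V₂/V₁ = (z₂/z₁)^α ⇒ α = ln(V₂/V₁) / ln(z₂/z₁)
α = ln(30.2/15.1) / ln(22.0/2.13) = ln(2.0000) / ln(10.3286)
  = 0.69315 / 2.33492 = 0.29686

α ≈ 0.297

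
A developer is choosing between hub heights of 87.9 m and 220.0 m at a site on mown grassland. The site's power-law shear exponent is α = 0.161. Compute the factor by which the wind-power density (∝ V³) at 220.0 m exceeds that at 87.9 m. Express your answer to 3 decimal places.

Speed ratio: V_B/V_A = (z_B/z_A)^α = (220.0/87.9)^0.161 = (2.5028)^0.161 = 1.15917
Power-density ratio: P_B/P_A = (V_B/V_A)³ = (1.15917)³ = 1.55756

1.558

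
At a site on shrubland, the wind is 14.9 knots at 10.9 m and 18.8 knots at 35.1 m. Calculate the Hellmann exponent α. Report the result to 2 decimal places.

Power law: V₂/V₁ = (z₂/z₁)^α ⇒ α = ln(V₂/V₁) / ln(z₂/z₁)
α = ln(18.8/14.9) / ln(35.1/10.9) = ln(1.2617) / ln(3.2202)
  = 0.23250 / 1.16944 = 0.19881

α ≈ 0.20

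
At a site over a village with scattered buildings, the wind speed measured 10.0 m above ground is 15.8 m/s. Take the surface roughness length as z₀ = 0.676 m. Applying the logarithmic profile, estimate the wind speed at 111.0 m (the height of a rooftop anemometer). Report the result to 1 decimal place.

29.9 m/s

Log law: V(z) ∝ ln(z/z₀), so V₂/V₁ = ln(z₂/z₀) / ln(z₁/z₀).
ln(111.0/0.676) = 5.1011, ln(10.0/0.676) = 2.6941
V₂ = 15.8 × 5.1011/2.6941 = 15.8 × 1.8934 = 29.9157 m/s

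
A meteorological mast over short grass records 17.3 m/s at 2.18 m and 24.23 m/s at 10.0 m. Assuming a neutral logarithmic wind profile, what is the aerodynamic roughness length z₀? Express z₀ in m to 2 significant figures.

Log law: V(z) ∝ ln(z/z₀). With r = V₁/V₂ = 17.3/24.23 = 0.71399,
r · ln(z₂/z₀) = ln(z₁/z₀) ⇒ ln z₀ = (ln z₁ − r·ln z₂)/(1 − r)
ln z₀ = (0.77932 − 0.71399×2.30259) / 0.28601 = -3.0233
z₀ = exp(-3.0233) = 0.04864 m

z₀ ≈ 0.049 m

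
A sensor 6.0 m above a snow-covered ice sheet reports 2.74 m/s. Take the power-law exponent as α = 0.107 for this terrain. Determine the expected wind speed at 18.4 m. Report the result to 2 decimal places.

3.09 m/s

Power-law profile: V₂ = V₁ · (z₂/z₁)^α
V₂ = 2.74 × (18.4/6.0)^0.107 = 2.74 × (3.0667)^0.107
    = 2.74 × 1.1274 = 3.0890 m/s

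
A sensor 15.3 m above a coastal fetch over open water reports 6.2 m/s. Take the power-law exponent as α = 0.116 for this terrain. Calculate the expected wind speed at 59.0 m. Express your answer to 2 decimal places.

7.25 m/s

Power-law profile: V₂ = V₁ · (z₂/z₁)^α
V₂ = 6.2 × (59.0/15.3)^0.116 = 6.2 × (3.8562)^0.116
    = 6.2 × 1.1695 = 7.2508 m/s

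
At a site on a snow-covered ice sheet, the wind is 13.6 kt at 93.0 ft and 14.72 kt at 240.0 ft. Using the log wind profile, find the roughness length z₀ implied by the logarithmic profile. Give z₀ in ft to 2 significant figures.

z₀ ≈ 0.00093 ft

Log law: V(z) ∝ ln(z/z₀). With r = V₁/V₂ = 13.6/14.72 = 0.92391,
r · ln(z₂/z₀) = ln(z₁/z₀) ⇒ ln z₀ = (ln z₁ − r·ln z₂)/(1 − r)
ln z₀ = (4.53260 − 0.92391×5.48064) / 0.07609 = -6.9793
z₀ = exp(-6.9793) = 0.0009309 ft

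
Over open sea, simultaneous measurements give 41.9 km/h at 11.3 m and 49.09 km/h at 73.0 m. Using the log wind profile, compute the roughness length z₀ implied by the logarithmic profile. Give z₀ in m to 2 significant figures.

z₀ ≈ 0.00021 m

Log law: V(z) ∝ ln(z/z₀). With r = V₁/V₂ = 41.9/49.09 = 0.85353,
r · ln(z₂/z₀) = ln(z₁/z₀) ⇒ ln z₀ = (ln z₁ − r·ln z₂)/(1 − r)
ln z₀ = (2.42480 − 0.85353×4.29046) / 0.14647 = -8.4474
z₀ = exp(-8.4474) = 0.0002145 m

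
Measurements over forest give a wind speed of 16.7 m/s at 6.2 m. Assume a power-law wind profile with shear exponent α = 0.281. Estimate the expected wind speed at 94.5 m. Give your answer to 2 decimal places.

Power-law profile: V₂ = V₁ · (z₂/z₁)^α
V₂ = 16.7 × (94.5/6.2)^0.281 = 16.7 × (15.2419)^0.281
    = 16.7 × 2.1500 = 35.9047 m/s

35.90 m/s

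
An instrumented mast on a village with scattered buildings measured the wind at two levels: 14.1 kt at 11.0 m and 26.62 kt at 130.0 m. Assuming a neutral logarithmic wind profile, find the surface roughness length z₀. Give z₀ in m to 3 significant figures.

Log law: V(z) ∝ ln(z/z₀). With r = V₁/V₂ = 14.1/26.62 = 0.52968,
r · ln(z₂/z₀) = ln(z₁/z₀) ⇒ ln z₀ = (ln z₁ − r·ln z₂)/(1 − r)
ln z₀ = (2.39790 − 0.52968×4.86753) / 0.47032 = -0.3834
z₀ = exp(-0.3834) = 0.6815 m

z₀ ≈ 0.682 m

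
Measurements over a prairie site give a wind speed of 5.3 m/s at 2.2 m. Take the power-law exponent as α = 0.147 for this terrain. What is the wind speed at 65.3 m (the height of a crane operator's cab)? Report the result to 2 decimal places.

Power-law profile: V₂ = V₁ · (z₂/z₁)^α
V₂ = 5.3 × (65.3/2.2)^0.147 = 5.3 × (29.6818)^0.147
    = 5.3 × 1.6461 = 8.7243 m/s

8.72 m/s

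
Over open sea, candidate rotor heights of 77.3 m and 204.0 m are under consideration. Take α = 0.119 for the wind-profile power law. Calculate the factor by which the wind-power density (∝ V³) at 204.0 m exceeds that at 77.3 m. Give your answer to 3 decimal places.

1.414

Speed ratio: V_B/V_A = (z_B/z_A)^α = (204.0/77.3)^0.119 = (2.6391)^0.119 = 1.12241
Power-density ratio: P_B/P_A = (V_B/V_A)³ = (1.12241)³ = 1.41403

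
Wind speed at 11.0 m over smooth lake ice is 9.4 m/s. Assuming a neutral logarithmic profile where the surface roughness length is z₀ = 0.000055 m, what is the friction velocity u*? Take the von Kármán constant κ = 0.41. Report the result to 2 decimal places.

Log law: V(z) = (u*/κ) · ln(z/z₀) ⇒ u* = κ · V / ln(z/z₀)
u* = 0.41 × 9.4 / ln(11.0/0.000055) = 0.41 × 9.4 / 12.2061
   = 3.8540 / 12.2061 = 0.3157 m/s

u* ≈ 0.32 m/s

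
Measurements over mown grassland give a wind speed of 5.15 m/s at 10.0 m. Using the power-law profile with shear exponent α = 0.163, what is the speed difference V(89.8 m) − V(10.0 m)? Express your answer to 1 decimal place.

Power law: V₂ = V₁ · (z₂/z₁)^α = 5.15 × (8.9800)^0.163 = 7.3653 m/s
ΔV = 7.3653 − 5.15 = 2.2153 m/s

2.2 m/s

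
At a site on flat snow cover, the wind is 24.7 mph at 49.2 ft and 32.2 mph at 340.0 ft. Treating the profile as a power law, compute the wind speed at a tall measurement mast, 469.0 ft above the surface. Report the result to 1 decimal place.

33.7 mph

First find α: α = ln(V₂/V₁)/ln(z₂/z₁) = ln(32.2/24.7)/ln(340.0/49.2) = 0.26516/1.93305 = 0.1372
Extrapolate from 340.0 ft to 469.0 ft: V₃ = 32.2 × (469.0/340.0)^0.1372 = 32.2 × 1.0451 = 33.6526 mph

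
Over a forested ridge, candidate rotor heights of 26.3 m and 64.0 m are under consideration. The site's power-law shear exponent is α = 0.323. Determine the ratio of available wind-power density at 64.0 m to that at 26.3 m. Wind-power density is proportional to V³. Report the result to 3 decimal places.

2.367

Speed ratio: V_B/V_A = (z_B/z_A)^α = (64.0/26.3)^0.323 = (2.4335)^0.323 = 1.33276
Power-density ratio: P_B/P_A = (V_B/V_A)³ = (1.33276)³ = 2.36729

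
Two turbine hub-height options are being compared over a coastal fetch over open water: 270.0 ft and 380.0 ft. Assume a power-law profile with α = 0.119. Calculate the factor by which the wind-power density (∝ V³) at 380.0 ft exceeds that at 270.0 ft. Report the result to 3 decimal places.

1.130

Speed ratio: V_B/V_A = (z_B/z_A)^α = (380.0/270.0)^0.119 = (1.4074)^0.119 = 1.04151
Power-density ratio: P_B/P_A = (V_B/V_A)³ = (1.04151)³ = 1.12976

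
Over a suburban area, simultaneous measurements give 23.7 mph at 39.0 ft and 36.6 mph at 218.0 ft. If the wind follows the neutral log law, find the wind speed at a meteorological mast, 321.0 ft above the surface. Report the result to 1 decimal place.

39.5 mph

Log law: V ∝ ln(z/z₀). From the pair, with r = V₁/V₂ = 0.64754,
ln z₀ = (ln z₁ − r·ln z₂)/(1 − r) = (3.6636 − 0.64754×5.3845)/0.35246 = 0.5018 → z₀ = 1.652 ft
V₃ = V₁ · ln(z₃/z₀)/ln(z₁/z₀) = 23.7 × 5.2696/3.1617 = 39.5005 mph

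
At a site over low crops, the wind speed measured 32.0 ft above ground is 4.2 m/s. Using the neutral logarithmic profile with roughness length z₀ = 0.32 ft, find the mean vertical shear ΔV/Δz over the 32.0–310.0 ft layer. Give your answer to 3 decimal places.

0.007 m/s/ft

Log law: V₂ = V₁ · ln(z₂/z₀)/ln(z₁/z₀) = 4.2 × 6.8760/4.6052 = 6.2710 m/s
ΔV/Δz = (6.2710 − 4.2)/(310.0 − 32.0) = 2.0710/278.0000 = 0.00745 m/s/ft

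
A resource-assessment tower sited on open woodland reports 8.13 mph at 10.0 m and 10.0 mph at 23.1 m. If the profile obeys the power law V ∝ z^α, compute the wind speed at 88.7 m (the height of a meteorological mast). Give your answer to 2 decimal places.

First find α: α = ln(V₂/V₁)/ln(z₂/z₁) = ln(10.0/8.13)/ln(23.1/10.0) = 0.20702/0.83725 = 0.2473
Extrapolate from 23.1 m to 88.7 m: V₃ = 10.0 × (88.7/23.1)^0.2473 = 10.0 × 1.3947 = 13.9470 mph

13.95 mph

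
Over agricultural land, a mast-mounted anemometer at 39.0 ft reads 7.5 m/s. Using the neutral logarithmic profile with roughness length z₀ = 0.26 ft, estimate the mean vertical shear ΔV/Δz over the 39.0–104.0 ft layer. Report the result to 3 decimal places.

0.023 m/s/ft

Log law: V₂ = V₁ · ln(z₂/z₀)/ln(z₁/z₀) = 7.5 × 5.9915/5.0106 = 8.9681 m/s
ΔV/Δz = (8.9681 − 7.5)/(104.0 − 39.0) = 1.4681/65.0000 = 0.02259 m/s/ft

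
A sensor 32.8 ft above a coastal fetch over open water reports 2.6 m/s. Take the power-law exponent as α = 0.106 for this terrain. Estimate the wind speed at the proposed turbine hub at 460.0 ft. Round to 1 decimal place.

Power-law profile: V₂ = V₁ · (z₂/z₁)^α
V₂ = 2.6 × (460.0/32.8)^0.106 = 2.6 × (14.0244)^0.106
    = 2.6 × 1.3230 = 3.4399 m/s

3.4 m/s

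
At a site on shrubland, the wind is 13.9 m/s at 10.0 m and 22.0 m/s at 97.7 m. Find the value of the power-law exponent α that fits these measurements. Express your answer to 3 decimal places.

α ≈ 0.201

Power law: V₂/V₁ = (z₂/z₁)^α ⇒ α = ln(V₂/V₁) / ln(z₂/z₁)
α = ln(22.0/13.9) / ln(97.7/10.0) = ln(1.5827) / ln(9.7700)
  = 0.45915 / 2.27932 = 0.20144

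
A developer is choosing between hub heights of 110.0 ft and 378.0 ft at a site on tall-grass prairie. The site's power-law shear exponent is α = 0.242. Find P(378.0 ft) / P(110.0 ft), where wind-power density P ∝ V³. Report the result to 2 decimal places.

2.45

Speed ratio: V_B/V_A = (z_B/z_A)^α = (378.0/110.0)^0.242 = (3.4364)^0.242 = 1.34814
Power-density ratio: P_B/P_A = (V_B/V_A)³ = (1.34814)³ = 2.45024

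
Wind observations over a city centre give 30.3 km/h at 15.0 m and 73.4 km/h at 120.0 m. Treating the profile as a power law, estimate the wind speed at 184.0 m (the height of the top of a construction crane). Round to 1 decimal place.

88.0 km/h

First find α: α = ln(V₂/V₁)/ln(z₂/z₁) = ln(73.4/30.3)/ln(120.0/15.0) = 0.88478/2.07944 = 0.4255
Extrapolate from 120.0 m to 184.0 m: V₃ = 73.4 × (184.0/120.0)^0.4255 = 73.4 × 1.1995 = 88.0404 km/h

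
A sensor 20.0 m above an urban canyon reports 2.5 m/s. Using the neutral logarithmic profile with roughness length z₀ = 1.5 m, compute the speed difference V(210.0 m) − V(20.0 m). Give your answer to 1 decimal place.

2.3 m/s

Log law: V₂ = V₁ · ln(z₂/z₀)/ln(z₁/z₀) = 2.5 × 4.9416/2.5903 = 4.7694 m/s
ΔV = 4.7694 − 2.5 = 2.2694 m/s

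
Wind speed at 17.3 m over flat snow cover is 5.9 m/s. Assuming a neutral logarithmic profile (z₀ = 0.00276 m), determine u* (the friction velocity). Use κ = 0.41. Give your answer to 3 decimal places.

u* ≈ 0.277 m/s

Log law: V(z) = (u*/κ) · ln(z/z₀) ⇒ u* = κ · V / ln(z/z₀)
u* = 0.41 × 5.9 / ln(17.3/0.00276) = 0.41 × 5.9 / 8.7432
   = 2.4190 / 8.7432 = 0.2767 m/s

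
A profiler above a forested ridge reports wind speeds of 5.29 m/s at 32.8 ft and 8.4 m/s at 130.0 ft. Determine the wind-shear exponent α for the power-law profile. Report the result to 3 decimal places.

Power law: V₂/V₁ = (z₂/z₁)^α ⇒ α = ln(V₂/V₁) / ln(z₂/z₁)
α = ln(8.4/5.29) / ln(130.0/32.8) = ln(1.5879) / ln(3.9634)
  = 0.46241 / 1.37711 = 0.33579

α ≈ 0.336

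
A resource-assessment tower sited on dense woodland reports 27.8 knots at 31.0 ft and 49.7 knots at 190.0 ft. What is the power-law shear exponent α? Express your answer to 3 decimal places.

α ≈ 0.320

Power law: V₂/V₁ = (z₂/z₁)^α ⇒ α = ln(V₂/V₁) / ln(z₂/z₁)
α = ln(49.7/27.8) / ln(190.0/31.0) = ln(1.7878) / ln(6.1290)
  = 0.58097 / 1.81304 = 0.32044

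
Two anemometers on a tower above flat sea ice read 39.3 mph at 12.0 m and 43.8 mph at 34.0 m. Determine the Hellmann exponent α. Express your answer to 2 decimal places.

α ≈ 0.10

Power law: V₂/V₁ = (z₂/z₁)^α ⇒ α = ln(V₂/V₁) / ln(z₂/z₁)
α = ln(43.8/39.3) / ln(34.0/12.0) = ln(1.1145) / ln(2.8333)
  = 0.10841 / 1.04145 = 0.10409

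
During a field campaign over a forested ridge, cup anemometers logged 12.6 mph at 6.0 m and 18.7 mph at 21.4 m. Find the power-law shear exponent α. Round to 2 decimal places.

α ≈ 0.31

Power law: V₂/V₁ = (z₂/z₁)^α ⇒ α = ln(V₂/V₁) / ln(z₂/z₁)
α = ln(18.7/12.6) / ln(21.4/6.0) = ln(1.4841) / ln(3.5667)
  = 0.39483 / 1.27163 = 0.31049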